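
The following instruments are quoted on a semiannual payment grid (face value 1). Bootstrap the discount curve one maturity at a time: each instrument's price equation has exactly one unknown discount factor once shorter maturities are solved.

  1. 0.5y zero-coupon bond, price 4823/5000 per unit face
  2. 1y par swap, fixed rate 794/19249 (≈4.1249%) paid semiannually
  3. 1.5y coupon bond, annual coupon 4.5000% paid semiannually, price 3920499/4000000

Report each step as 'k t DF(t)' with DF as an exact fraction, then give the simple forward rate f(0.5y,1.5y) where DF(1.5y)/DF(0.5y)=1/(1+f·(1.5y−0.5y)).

1 1/2 4823/5000
2 1 9603/10000
3 3/2 4581/5000
f(0.5y,1.5y) = ((4823/5000)/(4581/5000) − 1)/(1) = 242/4581 ≈ 5.2827%

step 1 [0.5y] zero: DF = P = 4823/5000 ≈ 0.964600
step 2 [1y] swap r/2=397/19249: DF=(1 − 397/19249·(0.964600))/(1+397/19249) = 9603/10000 ≈ 0.960300
step 3 [1.5y] bond c/2=9/400: DF=(3920499/4000000 − 9/400·(0.964600+0.960300))/(1+9/400) = 4581/5000 ≈ 0.916200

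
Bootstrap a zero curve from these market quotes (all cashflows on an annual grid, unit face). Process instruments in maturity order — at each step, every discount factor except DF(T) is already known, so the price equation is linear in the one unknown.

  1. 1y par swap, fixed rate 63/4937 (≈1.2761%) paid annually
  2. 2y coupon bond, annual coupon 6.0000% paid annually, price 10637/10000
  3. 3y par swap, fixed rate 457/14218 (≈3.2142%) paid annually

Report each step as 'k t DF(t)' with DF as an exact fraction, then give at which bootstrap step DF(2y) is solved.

step 1 [1y] swap r/1=63/4937: DF=(1 − 63/4937·(0))/(1+63/4937) = 4937/5000 ≈ 0.987400
step 2 [2y] bond c/1=3/50: DF=(10637/10000 − 3/50·(0.987400))/(1+3/50) = 2369/2500 ≈ 0.947600
step 3 [3y] swap r/1=457/14218: DF=(1 − 457/14218·(0.987400+0.947600))/(1+457/14218) = 4543/5000 ≈ 0.908600

1 1 4937/5000
2 2 2369/2500
3 3 4543/5000
DF(2y) is solved at step 2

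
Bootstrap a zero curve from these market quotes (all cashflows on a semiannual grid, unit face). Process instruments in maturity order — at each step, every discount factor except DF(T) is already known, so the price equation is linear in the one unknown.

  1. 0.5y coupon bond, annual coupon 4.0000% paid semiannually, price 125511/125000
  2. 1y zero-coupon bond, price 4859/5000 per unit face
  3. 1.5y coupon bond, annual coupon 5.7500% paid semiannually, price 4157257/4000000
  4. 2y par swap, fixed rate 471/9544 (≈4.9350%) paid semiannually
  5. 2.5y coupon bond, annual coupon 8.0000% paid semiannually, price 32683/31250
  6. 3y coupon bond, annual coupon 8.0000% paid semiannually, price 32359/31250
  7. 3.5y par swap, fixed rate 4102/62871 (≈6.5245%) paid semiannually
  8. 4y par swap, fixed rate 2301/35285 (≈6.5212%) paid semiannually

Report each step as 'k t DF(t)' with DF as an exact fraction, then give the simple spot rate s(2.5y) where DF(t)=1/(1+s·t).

step 1 [0.5y] bond c/2=1/50: DF=(125511/125000 − 1/50·(0))/(1+1/50) = 2461/2500 ≈ 0.984400
step 2 [1y] zero: DF = P = 4859/5000 ≈ 0.971800
step 3 [1.5y] bond c/2=23/800: DF=(4157257/4000000 − 23/800·(0.984400+0.971800))/(1+23/800) = 2389/2500 ≈ 0.955600
step 4 [2y] swap r/2=471/19088: DF=(1 − 471/19088·(0.984400+0.971800+0.955600))/(1+471/19088) = 4529/5000 ≈ 0.905800
step 5 [2.5y] bond c/2=1/25: DF=(32683/31250 − 1/25·(0.984400+0.971800+0.955600+0.905800))/(1+1/25) = 2147/2500 ≈ 0.858800
step 6 [3y] bond c/2=1/25: DF=(32359/31250 − 1/25·(0.984400+0.971800+0.955600+0.905800+0.858800))/(1+1/25) = 4079/5000 ≈ 0.815800
step 7 [3.5y] swap r/2=2051/62871: DF=(1 − 2051/62871·(0.984400+0.971800+0.955600+0.905800+0.858800+0.815800))/(1+2051/62871) = 7949/10000 ≈ 0.794900
step 8 [4y] swap r/2=2301/70570: DF=(1 − 2301/70570·(0.984400+0.971800+0.955600+0.905800+0.858800+0.815800+0.794900))/(1+2301/70570) = 7699/10000 ≈ 0.769900

1 1/2 2461/2500
2 1 4859/5000
3 3/2 2389/2500
4 2 4529/5000
5 5/2 2147/2500
6 3 4079/5000
7 7/2 7949/10000
8 4 7699/10000
s(2.5y) = (1/(2147/2500) − 1)/(5/2) = 706/10735 ≈ 6.5766%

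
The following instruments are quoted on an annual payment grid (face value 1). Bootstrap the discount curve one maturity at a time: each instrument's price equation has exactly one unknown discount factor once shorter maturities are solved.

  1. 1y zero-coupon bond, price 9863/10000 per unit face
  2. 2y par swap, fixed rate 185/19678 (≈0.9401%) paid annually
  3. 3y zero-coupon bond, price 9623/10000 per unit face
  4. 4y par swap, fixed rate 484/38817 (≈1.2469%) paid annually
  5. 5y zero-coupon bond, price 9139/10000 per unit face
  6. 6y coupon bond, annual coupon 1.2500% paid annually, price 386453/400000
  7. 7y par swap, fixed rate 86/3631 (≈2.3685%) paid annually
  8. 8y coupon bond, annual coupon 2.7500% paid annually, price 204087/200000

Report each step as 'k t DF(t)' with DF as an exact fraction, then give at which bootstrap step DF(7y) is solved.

1 1 9863/10000
2 2 1963/2000
3 3 9623/10000
4 4 2379/2500
5 5 9139/10000
6 6 179/200
7 7 2113/2500
8 8 4091/5000
DF(7y) is solved at step 7

step 1 [1y] zero: DF = P = 9863/10000 ≈ 0.986300
step 2 [2y] swap r/1=185/19678: DF=(1 − 185/19678·(0.986300))/(1+185/19678) = 1963/2000 ≈ 0.981500
step 3 [3y] zero: DF = P = 9623/10000 ≈ 0.962300
step 4 [4y] swap r/1=484/38817: DF=(1 − 484/38817·(0.986300+0.981500+0.962300))/(1+484/38817) = 2379/2500 ≈ 0.951600
step 5 [5y] zero: DF = P = 9139/10000 ≈ 0.913900
step 6 [6y] bond c/1=1/80: DF=(386453/400000 − 1/80·(0.986300+0.981500+0.962300+0.951600+0.913900))/(1+1/80) = 179/200 ≈ 0.895000
step 7 [7y] swap r/1=86/3631: DF=(1 − 86/3631·(0.986300+0.981500+0.962300+0.951600+0.913900+0.895000))/(1+86/3631) = 2113/2500 ≈ 0.845200
step 8 [8y] bond c/1=11/400: DF=(204087/200000 − 11/400·(0.986300+0.981500+0.962300+0.951600+0.913900+0.895000+0.845200))/(1+11/400) = 4091/5000 ≈ 0.818200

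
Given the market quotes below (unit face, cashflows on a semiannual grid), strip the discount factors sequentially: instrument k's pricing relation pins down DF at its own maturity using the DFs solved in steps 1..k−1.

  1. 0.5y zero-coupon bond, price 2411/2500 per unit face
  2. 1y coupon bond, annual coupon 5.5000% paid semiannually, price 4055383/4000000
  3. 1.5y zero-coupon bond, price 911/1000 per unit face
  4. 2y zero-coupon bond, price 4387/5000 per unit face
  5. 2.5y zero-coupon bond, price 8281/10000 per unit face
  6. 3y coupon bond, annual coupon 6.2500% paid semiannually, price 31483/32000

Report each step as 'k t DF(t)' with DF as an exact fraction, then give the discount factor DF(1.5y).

step 1 [0.5y] zero: DF = P = 2411/2500 ≈ 0.964400
step 2 [1y] bond c/2=11/400: DF=(4055383/4000000 − 11/400·(0.964400))/(1+11/400) = 9609/10000 ≈ 0.960900
step 3 [1.5y] zero: DF = P = 911/1000 ≈ 0.911000
step 4 [2y] zero: DF = P = 4387/5000 ≈ 0.877400
step 5 [2.5y] zero: DF = P = 8281/10000 ≈ 0.828100
step 6 [3y] bond c/2=1/32: DF=(31483/32000 − 1/32·(0.964400+0.960900+0.911000+0.877400+0.828100))/(1+1/32) = 2041/2500 ≈ 0.816400

1 1/2 2411/2500
2 1 9609/10000
3 3/2 911/1000
4 2 4387/5000
5 5/2 8281/10000
6 3 2041/2500
DF(1.5y) = 911/1000 ≈ 0.911000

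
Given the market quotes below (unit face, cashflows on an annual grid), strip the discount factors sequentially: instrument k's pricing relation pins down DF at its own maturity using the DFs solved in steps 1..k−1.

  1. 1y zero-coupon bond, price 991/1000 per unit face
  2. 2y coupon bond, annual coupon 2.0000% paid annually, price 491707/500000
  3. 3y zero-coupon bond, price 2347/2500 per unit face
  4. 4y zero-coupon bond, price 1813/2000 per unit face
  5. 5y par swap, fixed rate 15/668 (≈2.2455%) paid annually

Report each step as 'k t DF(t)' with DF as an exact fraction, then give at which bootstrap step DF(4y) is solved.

1 1 991/1000
2 2 9447/10000
3 3 2347/2500
4 4 1813/2000
5 5 179/200
DF(4y) is solved at step 4

step 1 [1y] zero: DF = P = 991/1000 ≈ 0.991000
step 2 [2y] bond c/1=1/50: DF=(491707/500000 − 1/50·(0.991000))/(1+1/50) = 9447/10000 ≈ 0.944700
step 3 [3y] zero: DF = P = 2347/2500 ≈ 0.938800
step 4 [4y] zero: DF = P = 1813/2000 ≈ 0.906500
step 5 [5y] swap r/1=15/668: DF=(1 − 15/668·(0.991000+0.944700+0.938800+0.906500))/(1+15/668) = 179/200 ≈ 0.895000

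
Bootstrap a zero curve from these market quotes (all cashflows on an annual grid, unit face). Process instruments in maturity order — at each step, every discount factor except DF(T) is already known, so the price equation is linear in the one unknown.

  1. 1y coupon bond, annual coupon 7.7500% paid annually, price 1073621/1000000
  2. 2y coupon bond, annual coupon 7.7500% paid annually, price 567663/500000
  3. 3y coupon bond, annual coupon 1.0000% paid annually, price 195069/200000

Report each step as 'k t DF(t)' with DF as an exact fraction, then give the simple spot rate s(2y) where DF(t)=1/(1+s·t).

1 1 2491/2500
2 2 491/500
3 3 9461/10000
s(2y) = (1/(491/500) − 1)/(2) = 9/982 ≈ 0.9165%

step 1 [1y] bond c/1=31/400: DF=(1073621/1000000 − 31/400·(0))/(1+31/400) = 2491/2500 ≈ 0.996400
step 2 [2y] bond c/1=31/400: DF=(567663/500000 − 31/400·(0.996400))/(1+31/400) = 491/500 ≈ 0.982000
step 3 [3y] bond c/1=1/100: DF=(195069/200000 − 1/100·(0.996400+0.982000))/(1+1/100) = 9461/10000 ≈ 0.946100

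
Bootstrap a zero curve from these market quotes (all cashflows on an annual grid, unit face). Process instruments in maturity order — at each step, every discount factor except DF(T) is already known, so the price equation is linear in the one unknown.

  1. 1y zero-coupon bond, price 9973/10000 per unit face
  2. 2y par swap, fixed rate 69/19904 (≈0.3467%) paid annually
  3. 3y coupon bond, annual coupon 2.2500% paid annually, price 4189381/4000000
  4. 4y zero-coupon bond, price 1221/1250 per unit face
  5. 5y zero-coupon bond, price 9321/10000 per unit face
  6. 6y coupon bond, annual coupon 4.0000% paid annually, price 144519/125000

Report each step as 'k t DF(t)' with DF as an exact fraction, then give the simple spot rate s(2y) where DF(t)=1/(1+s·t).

step 1 [1y] zero: DF = P = 9973/10000 ≈ 0.997300
step 2 [2y] swap r/1=69/19904: DF=(1 − 69/19904·(0.997300))/(1+69/19904) = 9931/10000 ≈ 0.993100
step 3 [3y] bond c/1=9/400: DF=(4189381/4000000 − 9/400·(0.997300+0.993100))/(1+9/400) = 1961/2000 ≈ 0.980500
step 4 [4y] zero: DF = P = 1221/1250 ≈ 0.976800
step 5 [5y] zero: DF = P = 9321/10000 ≈ 0.932100
step 6 [6y] bond c/1=1/25: DF=(144519/125000 − 1/25·(0.997300+0.993100+0.980500+0.976800+0.932100))/(1+1/25) = 231/250 ≈ 0.924000

1 1 9973/10000
2 2 9931/10000
3 3 1961/2000
4 4 1221/1250
5 5 9321/10000
6 6 231/250
s(2y) = (1/(9931/10000) − 1)/(2) = 69/19862 ≈ 0.3474%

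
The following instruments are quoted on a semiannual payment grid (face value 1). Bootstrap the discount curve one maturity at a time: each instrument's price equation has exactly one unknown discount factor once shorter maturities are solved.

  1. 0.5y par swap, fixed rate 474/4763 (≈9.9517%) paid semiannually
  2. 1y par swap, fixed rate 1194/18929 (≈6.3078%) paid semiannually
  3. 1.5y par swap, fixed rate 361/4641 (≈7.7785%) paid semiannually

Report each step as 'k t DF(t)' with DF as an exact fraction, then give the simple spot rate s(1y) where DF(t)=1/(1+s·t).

step 1 [0.5y] swap r/2=237/4763: DF=(1 − 237/4763·(0))/(1+237/4763) = 4763/5000 ≈ 0.952600
step 2 [1y] swap r/2=597/18929: DF=(1 − 597/18929·(0.952600))/(1+597/18929) = 9403/10000 ≈ 0.940300
step 3 [1.5y] swap r/2=361/9282: DF=(1 − 361/9282·(0.952600+0.940300))/(1+361/9282) = 8917/10000 ≈ 0.891700

1 1/2 4763/5000
2 1 9403/10000
3 3/2 8917/10000
s(1y) = (1/(9403/10000) − 1)/(1) = 597/9403 ≈ 6.3490%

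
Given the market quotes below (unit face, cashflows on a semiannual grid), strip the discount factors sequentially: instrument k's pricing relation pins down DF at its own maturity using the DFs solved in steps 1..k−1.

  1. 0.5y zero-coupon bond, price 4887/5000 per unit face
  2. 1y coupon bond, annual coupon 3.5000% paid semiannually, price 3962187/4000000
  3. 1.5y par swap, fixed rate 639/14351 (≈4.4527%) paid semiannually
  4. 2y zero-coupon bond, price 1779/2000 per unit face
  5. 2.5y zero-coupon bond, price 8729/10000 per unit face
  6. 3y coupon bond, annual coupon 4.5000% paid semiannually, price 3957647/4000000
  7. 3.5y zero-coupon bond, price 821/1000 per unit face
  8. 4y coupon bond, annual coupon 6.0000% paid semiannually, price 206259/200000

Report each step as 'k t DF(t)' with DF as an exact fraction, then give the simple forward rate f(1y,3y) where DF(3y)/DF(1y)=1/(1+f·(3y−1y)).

1 1/2 4887/5000
2 1 9567/10000
3 3/2 9361/10000
4 2 1779/2000
5 5/2 8729/10000
6 3 8657/10000
7 7/2 821/1000
8 4 2043/2500
f(1y,3y) = ((9567/10000)/(8657/10000) − 1)/(2) = 455/8657 ≈ 5.2559%

step 1 [0.5y] zero: DF = P = 4887/5000 ≈ 0.977400
step 2 [1y] bond c/2=7/400: DF=(3962187/4000000 − 7/400·(0.977400))/(1+7/400) = 9567/10000 ≈ 0.956700
step 3 [1.5y] swap r/2=639/28702: DF=(1 − 639/28702·(0.977400+0.956700))/(1+639/28702) = 9361/10000 ≈ 0.936100
step 4 [2y] zero: DF = P = 1779/2000 ≈ 0.889500
step 5 [2.5y] zero: DF = P = 8729/10000 ≈ 0.872900
step 6 [3y] bond c/2=9/400: DF=(3957647/4000000 − 9/400·(0.977400+0.956700+0.936100+0.889500+0.872900))/(1+9/400) = 8657/10000 ≈ 0.865700
step 7 [3.5y] zero: DF = P = 821/1000 ≈ 0.821000
step 8 [4y] bond c/2=3/100: DF=(206259/200000 − 3/100·(0.977400+0.956700+0.936100+0.889500+0.872900+0.865700+0.821000))/(1+3/100) = 2043/2500 ≈ 0.817200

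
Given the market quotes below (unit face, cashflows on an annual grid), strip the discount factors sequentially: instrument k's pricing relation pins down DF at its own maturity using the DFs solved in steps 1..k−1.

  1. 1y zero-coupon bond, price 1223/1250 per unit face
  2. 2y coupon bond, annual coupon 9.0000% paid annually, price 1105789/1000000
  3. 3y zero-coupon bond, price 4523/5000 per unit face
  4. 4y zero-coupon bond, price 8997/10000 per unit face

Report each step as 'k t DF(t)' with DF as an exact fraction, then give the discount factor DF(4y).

step 1 [1y] zero: DF = P = 1223/1250 ≈ 0.978400
step 2 [2y] bond c/1=9/100: DF=(1105789/1000000 − 9/100·(0.978400))/(1+9/100) = 9337/10000 ≈ 0.933700
step 3 [3y] zero: DF = P = 4523/5000 ≈ 0.904600
step 4 [4y] zero: DF = P = 8997/10000 ≈ 0.899700

1 1 1223/1250
2 2 9337/10000
3 3 4523/5000
4 4 8997/10000
DF(4y) = 8997/10000 ≈ 0.899700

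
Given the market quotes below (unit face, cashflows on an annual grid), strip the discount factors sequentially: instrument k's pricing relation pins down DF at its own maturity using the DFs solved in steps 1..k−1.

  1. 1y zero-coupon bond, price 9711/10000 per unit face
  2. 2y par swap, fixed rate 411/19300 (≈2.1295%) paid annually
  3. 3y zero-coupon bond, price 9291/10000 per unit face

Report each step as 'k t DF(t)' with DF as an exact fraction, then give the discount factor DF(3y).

1 1 9711/10000
2 2 9589/10000
3 3 9291/10000
DF(3y) = 9291/10000 ≈ 0.929100

step 1 [1y] zero: DF = P = 9711/10000 ≈ 0.971100
step 2 [2y] swap r/1=411/19300: DF=(1 − 411/19300·(0.971100))/(1+411/19300) = 9589/10000 ≈ 0.958900
step 3 [3y] zero: DF = P = 9291/10000 ≈ 0.929100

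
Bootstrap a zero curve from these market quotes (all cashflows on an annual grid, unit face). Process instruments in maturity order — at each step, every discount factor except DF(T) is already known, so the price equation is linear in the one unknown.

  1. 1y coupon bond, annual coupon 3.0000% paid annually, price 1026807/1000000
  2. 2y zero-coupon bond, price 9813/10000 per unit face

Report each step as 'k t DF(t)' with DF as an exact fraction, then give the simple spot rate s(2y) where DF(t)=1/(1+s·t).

step 1 [1y] bond c/1=3/100: DF=(1026807/1000000 − 3/100·(0))/(1+3/100) = 9969/10000 ≈ 0.996900
step 2 [2y] zero: DF = P = 9813/10000 ≈ 0.981300

1 1 9969/10000
2 2 9813/10000
s(2y) = (1/(9813/10000) − 1)/(2) = 187/19626 ≈ 0.9528%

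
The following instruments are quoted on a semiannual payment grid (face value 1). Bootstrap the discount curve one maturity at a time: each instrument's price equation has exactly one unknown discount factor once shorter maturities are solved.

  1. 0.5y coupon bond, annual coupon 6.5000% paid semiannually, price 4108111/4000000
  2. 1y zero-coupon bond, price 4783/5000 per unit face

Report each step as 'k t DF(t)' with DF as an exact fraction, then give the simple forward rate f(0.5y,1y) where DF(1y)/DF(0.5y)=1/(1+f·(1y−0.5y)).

step 1 [0.5y] bond c/2=13/400: DF=(4108111/4000000 − 13/400·(0))/(1+13/400) = 9947/10000 ≈ 0.994700
step 2 [1y] zero: DF = P = 4783/5000 ≈ 0.956600

1 1/2 9947/10000
2 1 4783/5000
f(0.5y,1y) = ((9947/10000)/(4783/5000) − 1)/(1/2) = 381/4783 ≈ 7.9657%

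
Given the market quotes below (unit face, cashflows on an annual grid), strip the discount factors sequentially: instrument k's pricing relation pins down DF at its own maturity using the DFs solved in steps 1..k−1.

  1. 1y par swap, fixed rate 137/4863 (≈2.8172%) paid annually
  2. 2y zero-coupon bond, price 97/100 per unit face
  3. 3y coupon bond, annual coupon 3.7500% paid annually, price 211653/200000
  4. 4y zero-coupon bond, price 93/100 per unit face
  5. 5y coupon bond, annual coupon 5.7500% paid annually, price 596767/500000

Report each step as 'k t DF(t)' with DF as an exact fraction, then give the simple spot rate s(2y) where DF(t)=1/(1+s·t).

step 1 [1y] swap r/1=137/4863: DF=(1 − 137/4863·(0))/(1+137/4863) = 4863/5000 ≈ 0.972600
step 2 [2y] zero: DF = P = 97/100 ≈ 0.970000
step 3 [3y] bond c/1=3/80: DF=(211653/200000 − 3/80·(0.972600+0.970000))/(1+3/80) = 4749/5000 ≈ 0.949800
step 4 [4y] zero: DF = P = 93/100 ≈ 0.930000
step 5 [5y] bond c/1=23/400: DF=(596767/500000 − 23/400·(0.972600+0.970000+0.949800+0.930000))/(1+23/400) = 1151/1250 ≈ 0.920800

1 1 4863/5000
2 2 97/100
3 3 4749/5000
4 4 93/100
5 5 1151/1250
s(2y) = (1/(97/100) − 1)/(2) = 3/194 ≈ 1.5464%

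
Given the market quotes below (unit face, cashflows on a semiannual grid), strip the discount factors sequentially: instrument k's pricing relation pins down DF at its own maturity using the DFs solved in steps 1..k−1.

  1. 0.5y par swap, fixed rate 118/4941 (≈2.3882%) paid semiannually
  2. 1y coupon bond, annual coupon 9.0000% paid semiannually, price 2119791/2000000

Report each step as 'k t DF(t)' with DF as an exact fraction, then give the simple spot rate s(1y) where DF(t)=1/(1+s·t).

1 1/2 4941/5000
2 1 9717/10000
s(1y) = (1/(9717/10000) − 1)/(1) = 283/9717 ≈ 2.9124%

step 1 [0.5y] swap r/2=59/4941: DF=(1 − 59/4941·(0))/(1+59/4941) = 4941/5000 ≈ 0.988200
step 2 [1y] bond c/2=9/200: DF=(2119791/2000000 − 9/200·(0.988200))/(1+9/200) = 9717/10000 ≈ 0.971700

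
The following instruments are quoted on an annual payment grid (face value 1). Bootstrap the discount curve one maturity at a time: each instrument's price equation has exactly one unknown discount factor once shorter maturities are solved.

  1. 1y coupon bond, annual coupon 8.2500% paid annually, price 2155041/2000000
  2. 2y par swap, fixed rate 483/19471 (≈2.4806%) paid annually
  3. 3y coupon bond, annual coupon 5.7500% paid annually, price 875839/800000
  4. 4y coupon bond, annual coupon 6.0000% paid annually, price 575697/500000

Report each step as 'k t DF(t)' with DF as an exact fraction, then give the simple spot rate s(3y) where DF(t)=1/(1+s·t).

step 1 [1y] bond c/1=33/400: DF=(2155041/2000000 − 33/400·(0))/(1+33/400) = 4977/5000 ≈ 0.995400
step 2 [2y] swap r/1=483/19471: DF=(1 − 483/19471·(0.995400))/(1+483/19471) = 9517/10000 ≈ 0.951700
step 3 [3y] bond c/1=23/400: DF=(875839/800000 − 23/400·(0.995400+0.951700))/(1+23/400) = 4647/5000 ≈ 0.929400
step 4 [4y] bond c/1=3/50: DF=(575697/500000 − 3/50·(0.995400+0.951700+0.929400))/(1+3/50) = 4617/5000 ≈ 0.923400

1 1 4977/5000
2 2 9517/10000
3 3 4647/5000
4 4 4617/5000
s(3y) = (1/(4647/5000) − 1)/(3) = 353/13941 ≈ 2.5321%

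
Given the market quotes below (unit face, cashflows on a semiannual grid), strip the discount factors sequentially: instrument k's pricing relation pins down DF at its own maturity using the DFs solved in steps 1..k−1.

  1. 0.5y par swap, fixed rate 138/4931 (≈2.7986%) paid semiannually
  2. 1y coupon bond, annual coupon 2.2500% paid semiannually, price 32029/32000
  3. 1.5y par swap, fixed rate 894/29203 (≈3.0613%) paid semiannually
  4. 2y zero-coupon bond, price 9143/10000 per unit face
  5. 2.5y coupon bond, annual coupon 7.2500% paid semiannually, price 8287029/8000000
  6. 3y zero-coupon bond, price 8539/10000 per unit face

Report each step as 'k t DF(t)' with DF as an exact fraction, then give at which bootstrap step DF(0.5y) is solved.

step 1 [0.5y] swap r/2=69/4931: DF=(1 − 69/4931·(0))/(1+69/4931) = 4931/5000 ≈ 0.986200
step 2 [1y] bond c/2=9/800: DF=(32029/32000 − 9/800·(0.986200))/(1+9/800) = 2447/2500 ≈ 0.978800
step 3 [1.5y] swap r/2=447/29203: DF=(1 − 447/29203·(0.986200+0.978800))/(1+447/29203) = 9553/10000 ≈ 0.955300
step 4 [2y] zero: DF = P = 9143/10000 ≈ 0.914300
step 5 [2.5y] bond c/2=29/800: DF=(8287029/8000000 − 29/800·(0.986200+0.978800+0.955300+0.914300))/(1+29/800) = 1731/2000 ≈ 0.865500
step 6 [3y] zero: DF = P = 8539/10000 ≈ 0.853900

1 1/2 4931/5000
2 1 2447/2500
3 3/2 9553/10000
4 2 9143/10000
5 5/2 1731/2000
6 3 8539/10000
DF(0.5y) is solved at step 1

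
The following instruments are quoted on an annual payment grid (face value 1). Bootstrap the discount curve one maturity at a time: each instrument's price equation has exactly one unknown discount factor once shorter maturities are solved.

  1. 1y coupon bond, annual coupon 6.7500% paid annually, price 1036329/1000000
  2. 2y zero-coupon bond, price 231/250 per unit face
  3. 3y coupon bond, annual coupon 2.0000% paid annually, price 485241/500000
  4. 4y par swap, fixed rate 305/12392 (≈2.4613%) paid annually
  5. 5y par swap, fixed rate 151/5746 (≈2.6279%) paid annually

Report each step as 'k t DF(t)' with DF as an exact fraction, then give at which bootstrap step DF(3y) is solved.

1 1 2427/2500
2 2 231/250
3 3 9143/10000
4 4 1817/2000
5 5 1099/1250
DF(3y) is solved at step 3

step 1 [1y] bond c/1=27/400: DF=(1036329/1000000 − 27/400·(0))/(1+27/400) = 2427/2500 ≈ 0.970800
step 2 [2y] zero: DF = P = 231/250 ≈ 0.924000
step 3 [3y] bond c/1=1/50: DF=(485241/500000 − 1/50·(0.970800+0.924000))/(1+1/50) = 9143/10000 ≈ 0.914300
step 4 [4y] swap r/1=305/12392: DF=(1 − 305/12392·(0.970800+0.924000+0.914300))/(1+305/12392) = 1817/2000 ≈ 0.908500
step 5 [5y] swap r/1=151/5746: DF=(1 − 151/5746·(0.970800+0.924000+0.914300+0.908500))/(1+151/5746) = 1099/1250 ≈ 0.879200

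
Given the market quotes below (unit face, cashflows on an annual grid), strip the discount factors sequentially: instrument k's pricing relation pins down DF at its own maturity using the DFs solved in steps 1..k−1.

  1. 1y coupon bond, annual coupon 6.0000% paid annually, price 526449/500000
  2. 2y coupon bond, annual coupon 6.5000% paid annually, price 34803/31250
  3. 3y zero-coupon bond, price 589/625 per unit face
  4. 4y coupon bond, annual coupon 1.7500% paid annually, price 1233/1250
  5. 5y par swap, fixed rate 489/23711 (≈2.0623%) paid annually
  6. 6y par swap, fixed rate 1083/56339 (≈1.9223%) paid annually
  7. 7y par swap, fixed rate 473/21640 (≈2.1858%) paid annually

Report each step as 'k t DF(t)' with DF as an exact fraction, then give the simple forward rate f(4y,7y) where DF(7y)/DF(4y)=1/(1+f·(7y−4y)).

1 1 9933/10000
2 2 9851/10000
3 3 589/625
4 4 1149/1250
5 5 4511/5000
6 6 8917/10000
7 7 8581/10000
f(4y,7y) = ((1149/1250)/(8581/10000) − 1)/(3) = 611/25743 ≈ 2.3735%

step 1 [1y] bond c/1=3/50: DF=(526449/500000 − 3/50·(0))/(1+3/50) = 9933/10000 ≈ 0.993300
step 2 [2y] bond c/1=13/200: DF=(34803/31250 − 13/200·(0.993300))/(1+13/200) = 9851/10000 ≈ 0.985100
step 3 [3y] zero: DF = P = 589/625 ≈ 0.942400
step 4 [4y] bond c/1=7/400: DF=(1233/1250 − 7/400·(0.993300+0.985100+0.942400))/(1+7/400) = 1149/1250 ≈ 0.919200
step 5 [5y] swap r/1=489/23711: DF=(1 − 489/23711·(0.993300+0.985100+0.942400+0.919200))/(1+489/23711) = 4511/5000 ≈ 0.902200
step 6 [6y] swap r/1=1083/56339: DF=(1 − 1083/56339·(0.993300+0.985100+0.942400+0.919200+0.902200))/(1+1083/56339) = 8917/10000 ≈ 0.891700
step 7 [7y] swap r/1=473/21640: DF=(1 − 473/21640·(0.993300+0.985100+0.942400+0.919200+0.902200+0.891700))/(1+473/21640) = 8581/10000 ≈ 0.858100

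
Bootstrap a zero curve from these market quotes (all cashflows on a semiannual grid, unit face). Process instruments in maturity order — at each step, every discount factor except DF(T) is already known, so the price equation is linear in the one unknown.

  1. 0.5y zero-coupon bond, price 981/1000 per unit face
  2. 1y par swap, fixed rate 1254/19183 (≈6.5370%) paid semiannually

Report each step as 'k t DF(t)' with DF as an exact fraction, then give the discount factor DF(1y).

step 1 [0.5y] zero: DF = P = 981/1000 ≈ 0.981000
step 2 [1y] swap r/2=627/19183: DF=(1 − 627/19183·(0.981000))/(1+627/19183) = 9373/10000 ≈ 0.937300

1 1/2 981/1000
2 1 9373/10000
DF(1y) = 9373/10000 ≈ 0.937300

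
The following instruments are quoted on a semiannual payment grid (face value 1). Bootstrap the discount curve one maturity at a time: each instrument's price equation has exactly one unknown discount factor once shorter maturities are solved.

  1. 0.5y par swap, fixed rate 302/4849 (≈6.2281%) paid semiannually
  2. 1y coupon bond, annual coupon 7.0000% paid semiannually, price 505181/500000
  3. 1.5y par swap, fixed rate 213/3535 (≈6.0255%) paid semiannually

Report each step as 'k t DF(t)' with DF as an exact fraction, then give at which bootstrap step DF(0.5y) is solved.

step 1 [0.5y] swap r/2=151/4849: DF=(1 − 151/4849·(0))/(1+151/4849) = 4849/5000 ≈ 0.969800
step 2 [1y] bond c/2=7/200: DF=(505181/500000 − 7/200·(0.969800))/(1+7/200) = 4717/5000 ≈ 0.943400
step 3 [1.5y] swap r/2=213/7070: DF=(1 − 213/7070·(0.969800+0.943400))/(1+213/7070) = 2287/2500 ≈ 0.914800

1 1/2 4849/5000
2 1 4717/5000
3 3/2 2287/2500
DF(0.5y) is solved at step 1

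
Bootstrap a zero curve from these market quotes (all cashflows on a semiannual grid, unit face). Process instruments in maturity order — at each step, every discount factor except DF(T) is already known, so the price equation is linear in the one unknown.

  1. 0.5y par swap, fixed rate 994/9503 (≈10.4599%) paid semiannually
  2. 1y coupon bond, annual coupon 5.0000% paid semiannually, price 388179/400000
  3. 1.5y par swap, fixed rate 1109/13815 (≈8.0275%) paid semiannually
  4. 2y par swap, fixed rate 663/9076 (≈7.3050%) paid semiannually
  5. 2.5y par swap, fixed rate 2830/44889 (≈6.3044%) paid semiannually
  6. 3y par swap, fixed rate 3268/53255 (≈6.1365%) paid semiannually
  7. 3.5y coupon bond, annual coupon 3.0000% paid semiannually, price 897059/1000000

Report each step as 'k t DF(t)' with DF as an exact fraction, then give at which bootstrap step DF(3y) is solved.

1 1/2 9503/10000
2 1 2309/2500
3 3/2 8891/10000
4 2 4337/5000
5 5/2 1717/2000
6 3 4183/5000
7 7/2 8051/10000
DF(3y) is solved at step 6

step 1 [0.5y] swap r/2=497/9503: DF=(1 − 497/9503·(0))/(1+497/9503) = 9503/10000 ≈ 0.950300
step 2 [1y] bond c/2=1/40: DF=(388179/400000 − 1/40·(0.950300))/(1+1/40) = 2309/2500 ≈ 0.923600
step 3 [1.5y] swap r/2=1109/27630: DF=(1 − 1109/27630·(0.950300+0.923600))/(1+1109/27630) = 8891/10000 ≈ 0.889100
step 4 [2y] swap r/2=663/18152: DF=(1 − 663/18152·(0.950300+0.923600+0.889100))/(1+663/18152) = 4337/5000 ≈ 0.867400
step 5 [2.5y] swap r/2=1415/44889: DF=(1 − 1415/44889·(0.950300+0.923600+0.889100+0.867400))/(1+1415/44889) = 1717/2000 ≈ 0.858500
step 6 [3y] swap r/2=1634/53255: DF=(1 − 1634/53255·(0.950300+0.923600+0.889100+0.867400+0.858500))/(1+1634/53255) = 4183/5000 ≈ 0.836600
step 7 [3.5y] bond c/2=3/200: DF=(897059/1000000 − 3/200·(0.950300+0.923600+0.889100+0.867400+0.858500+0.836600))/(1+3/200) = 8051/10000 ≈ 0.805100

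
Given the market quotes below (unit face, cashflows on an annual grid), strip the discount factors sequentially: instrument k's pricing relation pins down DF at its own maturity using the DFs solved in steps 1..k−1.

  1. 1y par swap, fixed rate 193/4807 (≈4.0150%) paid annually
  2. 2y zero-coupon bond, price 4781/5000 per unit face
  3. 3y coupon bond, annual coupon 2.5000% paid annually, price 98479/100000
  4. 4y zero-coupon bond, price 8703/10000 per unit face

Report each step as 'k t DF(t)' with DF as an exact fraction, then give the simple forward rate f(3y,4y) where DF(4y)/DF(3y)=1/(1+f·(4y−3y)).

1 1 4807/5000
2 2 4781/5000
3 3 457/500
4 4 8703/10000
f(3y,4y) = ((457/500)/(8703/10000) − 1)/(1) = 437/8703 ≈ 5.0213%

step 1 [1y] swap r/1=193/4807: DF=(1 − 193/4807·(0))/(1+193/4807) = 4807/5000 ≈ 0.961400
step 2 [2y] zero: DF = P = 4781/5000 ≈ 0.956200
step 3 [3y] bond c/1=1/40: DF=(98479/100000 − 1/40·(0.961400+0.956200))/(1+1/40) = 457/500 ≈ 0.914000
step 4 [4y] zero: DF = P = 8703/10000 ≈ 0.870300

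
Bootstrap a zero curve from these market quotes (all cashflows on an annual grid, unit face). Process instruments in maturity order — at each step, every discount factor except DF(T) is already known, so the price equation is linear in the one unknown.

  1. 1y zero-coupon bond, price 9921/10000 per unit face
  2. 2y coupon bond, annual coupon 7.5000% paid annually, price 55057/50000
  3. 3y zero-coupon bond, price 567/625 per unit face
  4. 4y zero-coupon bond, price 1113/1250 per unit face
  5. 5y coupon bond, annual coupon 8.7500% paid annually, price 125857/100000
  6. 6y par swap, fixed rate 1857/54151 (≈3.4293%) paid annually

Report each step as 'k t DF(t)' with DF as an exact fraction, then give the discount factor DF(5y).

step 1 [1y] zero: DF = P = 9921/10000 ≈ 0.992100
step 2 [2y] bond c/1=3/40: DF=(55057/50000 − 3/40·(0.992100))/(1+3/40) = 9551/10000 ≈ 0.955100
step 3 [3y] zero: DF = P = 567/625 ≈ 0.907200
step 4 [4y] zero: DF = P = 1113/1250 ≈ 0.890400
step 5 [5y] bond c/1=7/80: DF=(125857/100000 − 7/80·(0.992100+0.955100+0.907200+0.890400))/(1+7/80) = 107/125 ≈ 0.856000
step 6 [6y] swap r/1=1857/54151: DF=(1 − 1857/54151·(0.992100+0.955100+0.907200+0.890400+0.856000))/(1+1857/54151) = 8143/10000 ≈ 0.814300

1 1 9921/10000
2 2 9551/10000
3 3 567/625
4 4 1113/1250
5 5 107/125
6 6 8143/10000
DF(5y) = 107/125 ≈ 0.856000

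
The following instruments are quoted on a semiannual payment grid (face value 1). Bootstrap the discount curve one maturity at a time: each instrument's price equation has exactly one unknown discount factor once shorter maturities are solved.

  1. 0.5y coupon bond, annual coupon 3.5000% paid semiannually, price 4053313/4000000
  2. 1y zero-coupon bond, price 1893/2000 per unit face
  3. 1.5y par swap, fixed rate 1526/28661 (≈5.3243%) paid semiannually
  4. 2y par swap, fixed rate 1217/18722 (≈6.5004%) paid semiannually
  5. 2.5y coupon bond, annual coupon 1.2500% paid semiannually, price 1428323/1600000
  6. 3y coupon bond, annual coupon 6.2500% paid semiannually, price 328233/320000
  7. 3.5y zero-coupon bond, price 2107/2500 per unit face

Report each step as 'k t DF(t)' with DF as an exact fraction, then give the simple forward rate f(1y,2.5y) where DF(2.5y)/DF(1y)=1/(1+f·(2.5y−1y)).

1 1/2 9959/10000
2 1 1893/2000
3 3/2 9237/10000
4 2 8783/10000
5 5/2 8639/10000
6 3 171/200
7 7/2 2107/2500
f(1y,2.5y) = ((1893/2000)/(8639/10000) − 1)/(3/2) = 1652/25917 ≈ 6.3742%

step 1 [0.5y] bond c/2=7/400: DF=(4053313/4000000 − 7/400·(0))/(1+7/400) = 9959/10000 ≈ 0.995900
step 2 [1y] zero: DF = P = 1893/2000 ≈ 0.946500
step 3 [1.5y] swap r/2=763/28661: DF=(1 − 763/28661·(0.995900+0.946500))/(1+763/28661) = 9237/10000 ≈ 0.923700
step 4 [2y] swap r/2=1217/37444: DF=(1 − 1217/37444·(0.995900+0.946500+0.923700))/(1+1217/37444) = 8783/10000 ≈ 0.878300
step 5 [2.5y] bond c/2=1/160: DF=(1428323/1600000 − 1/160·(0.995900+0.946500+0.923700+0.878300))/(1+1/160) = 8639/10000 ≈ 0.863900
step 6 [3y] bond c/2=1/32: DF=(328233/320000 − 1/32·(0.995900+0.946500+0.923700+0.878300+0.863900))/(1+1/32) = 171/200 ≈ 0.855000
step 7 [3.5y] zero: DF = P = 2107/2500 ≈ 0.842800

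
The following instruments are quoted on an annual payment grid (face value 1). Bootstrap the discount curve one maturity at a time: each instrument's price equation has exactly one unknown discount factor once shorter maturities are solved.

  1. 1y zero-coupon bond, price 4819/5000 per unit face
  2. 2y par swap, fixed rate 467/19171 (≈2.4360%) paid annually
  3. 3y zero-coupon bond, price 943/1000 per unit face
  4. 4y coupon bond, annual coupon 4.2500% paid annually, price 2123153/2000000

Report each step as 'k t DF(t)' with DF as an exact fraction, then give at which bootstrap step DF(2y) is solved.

1 1 4819/5000
2 2 9533/10000
3 3 943/1000
4 4 9017/10000
DF(2y) is solved at step 2

step 1 [1y] zero: DF = P = 4819/5000 ≈ 0.963800
step 2 [2y] swap r/1=467/19171: DF=(1 − 467/19171·(0.963800))/(1+467/19171) = 9533/10000 ≈ 0.953300
step 3 [3y] zero: DF = P = 943/1000 ≈ 0.943000
step 4 [4y] bond c/1=17/400: DF=(2123153/2000000 − 17/400·(0.963800+0.953300+0.943000))/(1+17/400) = 9017/10000 ≈ 0.901700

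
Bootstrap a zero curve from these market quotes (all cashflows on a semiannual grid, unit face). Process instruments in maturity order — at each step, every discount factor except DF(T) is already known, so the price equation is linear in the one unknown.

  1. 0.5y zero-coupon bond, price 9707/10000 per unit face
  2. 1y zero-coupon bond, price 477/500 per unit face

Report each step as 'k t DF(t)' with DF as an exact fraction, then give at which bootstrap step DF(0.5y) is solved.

step 1 [0.5y] zero: DF = P = 9707/10000 ≈ 0.970700
step 2 [1y] zero: DF = P = 477/500 ≈ 0.954000

1 1/2 9707/10000
2 1 477/500
DF(0.5y) is solved at step 1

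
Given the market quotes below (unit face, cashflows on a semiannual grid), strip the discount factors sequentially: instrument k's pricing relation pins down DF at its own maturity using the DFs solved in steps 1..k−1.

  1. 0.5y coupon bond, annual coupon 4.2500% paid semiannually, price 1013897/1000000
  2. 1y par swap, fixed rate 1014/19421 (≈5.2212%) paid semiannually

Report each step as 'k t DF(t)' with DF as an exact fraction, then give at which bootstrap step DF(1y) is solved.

step 1 [0.5y] bond c/2=17/800: DF=(1013897/1000000 − 17/800·(0))/(1+17/800) = 1241/1250 ≈ 0.992800
step 2 [1y] swap r/2=507/19421: DF=(1 − 507/19421·(0.992800))/(1+507/19421) = 9493/10000 ≈ 0.949300

1 1/2 1241/1250
2 1 9493/10000
DF(1y) is solved at step 2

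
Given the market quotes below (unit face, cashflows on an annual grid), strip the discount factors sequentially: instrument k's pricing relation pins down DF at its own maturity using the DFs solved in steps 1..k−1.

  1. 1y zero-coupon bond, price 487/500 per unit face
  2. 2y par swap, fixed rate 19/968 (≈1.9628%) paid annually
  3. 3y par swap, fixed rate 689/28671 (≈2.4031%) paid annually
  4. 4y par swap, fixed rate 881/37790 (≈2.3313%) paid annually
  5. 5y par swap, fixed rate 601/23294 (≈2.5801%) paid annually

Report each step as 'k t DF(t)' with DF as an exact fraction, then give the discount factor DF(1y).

step 1 [1y] zero: DF = P = 487/500 ≈ 0.974000
step 2 [2y] swap r/1=19/968: DF=(1 − 19/968·(0.974000))/(1+19/968) = 481/500 ≈ 0.962000
step 3 [3y] swap r/1=689/28671: DF=(1 − 689/28671·(0.974000+0.962000))/(1+689/28671) = 9311/10000 ≈ 0.931100
step 4 [4y] swap r/1=881/37790: DF=(1 − 881/37790·(0.974000+0.962000+0.931100))/(1+881/37790) = 9119/10000 ≈ 0.911900
step 5 [5y] swap r/1=601/23294: DF=(1 − 601/23294·(0.974000+0.962000+0.931100+0.911900))/(1+601/23294) = 4399/5000 ≈ 0.879800

1 1 487/500
2 2 481/500
3 3 9311/10000
4 4 9119/10000
5 5 4399/5000
DF(1y) = 487/500 ≈ 0.974000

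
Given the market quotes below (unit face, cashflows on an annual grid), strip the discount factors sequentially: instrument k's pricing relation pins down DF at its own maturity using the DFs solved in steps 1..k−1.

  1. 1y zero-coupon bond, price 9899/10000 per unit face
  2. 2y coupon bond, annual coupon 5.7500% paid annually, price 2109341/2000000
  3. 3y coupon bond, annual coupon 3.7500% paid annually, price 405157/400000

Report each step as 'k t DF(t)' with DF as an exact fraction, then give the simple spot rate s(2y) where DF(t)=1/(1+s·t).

step 1 [1y] zero: DF = P = 9899/10000 ≈ 0.989900
step 2 [2y] bond c/1=23/400: DF=(2109341/2000000 − 23/400·(0.989900))/(1+23/400) = 1887/2000 ≈ 0.943500
step 3 [3y] bond c/1=3/80: DF=(405157/400000 − 3/80·(0.989900+0.943500))/(1+3/80) = 1133/1250 ≈ 0.906400

1 1 9899/10000
2 2 1887/2000
3 3 1133/1250
s(2y) = (1/(1887/2000) − 1)/(2) = 113/3774 ≈ 2.9942%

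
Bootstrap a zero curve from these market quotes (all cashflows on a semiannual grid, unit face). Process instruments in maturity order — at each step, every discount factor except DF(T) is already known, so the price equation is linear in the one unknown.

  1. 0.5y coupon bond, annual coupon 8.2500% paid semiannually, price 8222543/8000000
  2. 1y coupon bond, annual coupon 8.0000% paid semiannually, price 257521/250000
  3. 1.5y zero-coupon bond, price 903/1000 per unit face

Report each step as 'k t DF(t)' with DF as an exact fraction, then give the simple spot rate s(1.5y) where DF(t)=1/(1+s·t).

step 1 [0.5y] bond c/2=33/800: DF=(8222543/8000000 − 33/800·(0))/(1+33/800) = 9871/10000 ≈ 0.987100
step 2 [1y] bond c/2=1/25: DF=(257521/250000 − 1/25·(0.987100))/(1+1/25) = 381/400 ≈ 0.952500
step 3 [1.5y] zero: DF = P = 903/1000 ≈ 0.903000

1 1/2 9871/10000
2 1 381/400
3 3/2 903/1000
s(1.5y) = (1/(903/1000) − 1)/(3/2) = 194/2709 ≈ 7.1613%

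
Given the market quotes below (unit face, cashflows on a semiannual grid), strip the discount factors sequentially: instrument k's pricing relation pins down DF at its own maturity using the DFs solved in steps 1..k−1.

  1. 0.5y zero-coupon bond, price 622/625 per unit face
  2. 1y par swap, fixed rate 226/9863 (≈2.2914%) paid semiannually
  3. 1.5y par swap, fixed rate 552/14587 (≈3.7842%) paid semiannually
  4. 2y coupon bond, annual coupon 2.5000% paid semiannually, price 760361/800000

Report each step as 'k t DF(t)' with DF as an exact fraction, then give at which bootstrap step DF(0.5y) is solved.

step 1 [0.5y] zero: DF = P = 622/625 ≈ 0.995200
step 2 [1y] swap r/2=113/9863: DF=(1 − 113/9863·(0.995200))/(1+113/9863) = 4887/5000 ≈ 0.977400
step 3 [1.5y] swap r/2=276/14587: DF=(1 − 276/14587·(0.995200+0.977400))/(1+276/14587) = 1181/1250 ≈ 0.944800
step 4 [2y] bond c/2=1/80: DF=(760361/800000 − 1/80·(0.995200+0.977400+0.944800))/(1+1/80) = 9027/10000 ≈ 0.902700

1 1/2 622/625
2 1 4887/5000
3 3/2 1181/1250
4 2 9027/10000
DF(0.5y) is solved at step 1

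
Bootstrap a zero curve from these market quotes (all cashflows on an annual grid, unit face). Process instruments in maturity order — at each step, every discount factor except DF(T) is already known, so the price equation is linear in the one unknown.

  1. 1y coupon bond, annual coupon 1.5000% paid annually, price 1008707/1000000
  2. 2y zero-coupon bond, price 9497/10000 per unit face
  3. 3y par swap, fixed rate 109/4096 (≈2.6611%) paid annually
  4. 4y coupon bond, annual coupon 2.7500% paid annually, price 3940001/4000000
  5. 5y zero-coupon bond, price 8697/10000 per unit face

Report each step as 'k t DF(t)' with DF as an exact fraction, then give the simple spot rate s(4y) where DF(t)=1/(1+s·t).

1 1 4969/5000
2 2 9497/10000
3 3 9237/10000
4 4 8819/10000
5 5 8697/10000
s(4y) = (1/(8819/10000) − 1)/(4) = 1181/35276 ≈ 3.3479%

step 1 [1y] bond c/1=3/200: DF=(1008707/1000000 − 3/200·(0))/(1+3/200) = 4969/5000 ≈ 0.993800
step 2 [2y] zero: DF = P = 9497/10000 ≈ 0.949700
step 3 [3y] swap r/1=109/4096: DF=(1 − 109/4096·(0.993800+0.949700))/(1+109/4096) = 9237/10000 ≈ 0.923700
step 4 [4y] bond c/1=11/400: DF=(3940001/4000000 − 11/400·(0.993800+0.949700+0.923700))/(1+11/400) = 8819/10000 ≈ 0.881900
step 5 [5y] zero: DF = P = 8697/10000 ≈ 0.869700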